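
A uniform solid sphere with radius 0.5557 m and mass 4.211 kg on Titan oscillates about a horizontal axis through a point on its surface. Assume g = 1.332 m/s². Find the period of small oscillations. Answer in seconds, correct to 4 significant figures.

4.802 s

I_cm = (2/5)mr² = 0.52015 kg·m². The pivot is at distance d = 0.5557 m from the centre of mass.
By the parallel-axis theorem, I = I_cm + md² = 0.52015 + 1.3004 = 1.8205 kg·m².
T = 2π√(I/(mgd)) = 2π√(1.8205/(4.211 × 1.332 × 0.5557)) = 4.802 s.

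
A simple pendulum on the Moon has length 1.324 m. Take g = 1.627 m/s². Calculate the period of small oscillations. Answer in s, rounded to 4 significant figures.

T = 2π√(L/g) = 2π√(1.324/1.627) = 2π × 0.90209 = 5.668 s.

5.668 s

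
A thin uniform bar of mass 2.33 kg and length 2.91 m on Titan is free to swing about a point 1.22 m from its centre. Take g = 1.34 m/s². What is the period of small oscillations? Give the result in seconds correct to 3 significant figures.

For a physical pendulum T = 2π√(I/(mgd)), with d = 1.220 m from pivot to centre of mass.
I_cm = mL²/12 = 2.33 × 2.91²/12 = 1.644 kg·m²; I = I_cm + md² = 1.644 + 2.33 × 1.220² = 5.112 kg·m².
T = 2π√(5.112/(2.33 × 1.34 × 1.220)) = 7.28 s.

7.28 s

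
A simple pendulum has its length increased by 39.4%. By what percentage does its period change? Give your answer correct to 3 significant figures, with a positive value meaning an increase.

T ∝ √L, so T'/T = √(1.394) = 1.181.
Percentage change in T = (1.181 − 1) × 100% = 18.1%.

18.1%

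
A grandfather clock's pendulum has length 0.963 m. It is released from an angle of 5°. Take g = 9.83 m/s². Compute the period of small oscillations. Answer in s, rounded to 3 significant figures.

1.97 s

T = 2π√(L/g) = 2π√(0.963/9.83) = 2π × 0.3130 = 1.97 s.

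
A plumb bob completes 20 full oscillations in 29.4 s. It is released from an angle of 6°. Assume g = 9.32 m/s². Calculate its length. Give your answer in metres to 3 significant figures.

T = 29.4/20 = 1.470 s.
From T = 2π√(L/g), L = gT²/(4π²) = 9.32 × 1.470²/(4π²) = 0.510 m.

0.510 m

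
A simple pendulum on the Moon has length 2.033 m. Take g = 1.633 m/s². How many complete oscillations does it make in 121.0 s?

17

T = 2π√(L/g) = 2π√(2.033/1.633) = 7.0106 s.
Number of complete oscillations = ⌊121.0/7.0106⌋ = ⌊17.260⌋ = 17.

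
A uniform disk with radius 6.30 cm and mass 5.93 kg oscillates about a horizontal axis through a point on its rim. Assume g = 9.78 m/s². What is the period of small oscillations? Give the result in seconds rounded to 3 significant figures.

I_cm = ½mr² = 0.01177 kg·m². The pivot is at distance d = 0.0630 m from the centre of mass.
By the parallel-axis theorem, I = I_cm + md² = 0.01177 + 0.02354 = 0.03530 kg·m².
T = 2π√(I/(mgd)) = 2π√(0.03530/(5.93 × 9.78 × 0.0630)) = 0.618 s.

0.618 s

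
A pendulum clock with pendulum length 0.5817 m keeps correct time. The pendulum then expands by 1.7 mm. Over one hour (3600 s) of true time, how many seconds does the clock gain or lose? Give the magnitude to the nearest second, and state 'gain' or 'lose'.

T ∝ √L, so T'/T = √(0.58340/0.5817) = 1.00146.
In 3600 s of true time the clock registers 3600/1.00146 = 3594.8 s, so it loses 5 s.

lose 5 s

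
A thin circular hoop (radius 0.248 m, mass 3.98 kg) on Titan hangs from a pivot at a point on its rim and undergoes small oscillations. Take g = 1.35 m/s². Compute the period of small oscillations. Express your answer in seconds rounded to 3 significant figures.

I_cm = mr² = 0.2448 kg·m². The pivot is at distance d = 0.248 m from the centre of mass.
By the parallel-axis theorem, I = I_cm + md² = 0.2448 + 0.2448 = 0.4896 kg·m².
T = 2π√(I/(mgd)) = 2π√(0.4896/(3.98 × 1.35 × 0.248)) = 3.81 s.

3.81 s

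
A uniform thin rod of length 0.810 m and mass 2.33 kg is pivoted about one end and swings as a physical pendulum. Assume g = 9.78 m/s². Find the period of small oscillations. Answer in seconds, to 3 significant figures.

For a physical pendulum T = 2π√(I/(mgd)), with d = 0.4050 m from pivot to centre of mass.
I_cm = mL²/12 = 2.33 × 0.810²/12 = 0.1274 kg·m²; I = I_cm + md² = 0.1274 + 2.33 × 0.4050² = 0.5096 kg·m².
T = 2π√(0.5096/(2.33 × 9.78 × 0.4050)) = 1.48 s.

1.48 s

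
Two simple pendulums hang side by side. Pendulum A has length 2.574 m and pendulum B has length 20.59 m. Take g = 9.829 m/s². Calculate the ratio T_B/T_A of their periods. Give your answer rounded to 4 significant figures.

2.828

T ∝ √L, so T_B/T_A = √(L_B/L_A) = √(20.59/2.574) = 2.828.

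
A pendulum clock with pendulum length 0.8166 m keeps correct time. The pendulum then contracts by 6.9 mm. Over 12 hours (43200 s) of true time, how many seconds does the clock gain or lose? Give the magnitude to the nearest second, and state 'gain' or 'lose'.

T ∝ √L, so T'/T = √(0.80970/0.8166) = 0.995766.
In 43200 s of true time the clock registers 43200/0.995766 = 43383.7 s, so it gains 184 s.

gain 184 s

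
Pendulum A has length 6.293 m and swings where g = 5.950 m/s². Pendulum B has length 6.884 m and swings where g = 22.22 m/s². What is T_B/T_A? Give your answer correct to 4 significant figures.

0.5412

T = 2π√(L/g), so T_B/T_A = √((L_B/g_B)/(L_A/g_A)) = √((6.884/22.22)/(6.293/5.950)) = 0.5412.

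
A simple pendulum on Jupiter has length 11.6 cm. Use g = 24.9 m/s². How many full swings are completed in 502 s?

T = 2π√(L/g) = 2π√(0.116/24.9) = 0.4289 s.
Number of complete oscillations = ⌊502/0.4289⌋ = ⌊1171⌋ = 1170.

1170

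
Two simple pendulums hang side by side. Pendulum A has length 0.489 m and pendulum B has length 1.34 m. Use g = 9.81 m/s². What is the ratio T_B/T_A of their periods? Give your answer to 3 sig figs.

T ∝ √L, so T_B/T_A = √(L_B/L_A) = √(1.34/0.489) = 1.66.

1.66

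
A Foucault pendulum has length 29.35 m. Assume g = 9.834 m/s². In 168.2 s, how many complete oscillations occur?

T = 2π√(L/g) = 2π√(29.35/9.834) = 10.855 s.
Number of complete oscillations = ⌊168.2/10.855⌋ = ⌊15.496⌋ = 15.

15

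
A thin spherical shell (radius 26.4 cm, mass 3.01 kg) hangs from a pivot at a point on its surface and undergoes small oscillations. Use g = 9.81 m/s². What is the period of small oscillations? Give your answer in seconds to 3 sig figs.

I_cm = (2/3)mr² = 0.1399 kg·m². The pivot is at distance d = 0.264 m from the centre of mass.
By the parallel-axis theorem, I = I_cm + md² = 0.1399 + 0.2098 = 0.3496 kg·m².
T = 2π√(I/(mgd)) = 2π√(0.3496/(3.01 × 9.81 × 0.264)) = 1.33 s.

1.33 s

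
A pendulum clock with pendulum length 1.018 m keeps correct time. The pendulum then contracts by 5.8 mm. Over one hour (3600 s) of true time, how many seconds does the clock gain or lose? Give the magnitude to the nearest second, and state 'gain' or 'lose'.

T ∝ √L, so T'/T = √(1.01220/1.018) = 0.997147.
In 3600 s of true time the clock registers 3600/0.997147 = 3610.3 s, so it gains 10 s.

gain 10 s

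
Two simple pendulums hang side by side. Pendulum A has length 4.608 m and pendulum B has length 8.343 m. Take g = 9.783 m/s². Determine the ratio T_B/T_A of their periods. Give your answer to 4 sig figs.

T ∝ √L, so T_B/T_A = √(L_B/L_A) = √(8.343/4.608) = 1.346.

1.346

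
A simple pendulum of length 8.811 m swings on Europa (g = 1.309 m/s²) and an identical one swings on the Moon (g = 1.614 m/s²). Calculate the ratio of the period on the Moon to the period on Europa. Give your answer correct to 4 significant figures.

T ∝ 1/√g, so T₂/T₁ = √(g₁/g₂) = √(1.309/1.614) = 0.9006.

0.9006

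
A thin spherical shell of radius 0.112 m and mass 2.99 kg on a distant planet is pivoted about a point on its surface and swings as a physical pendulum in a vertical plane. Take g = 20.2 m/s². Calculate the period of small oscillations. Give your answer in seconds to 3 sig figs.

I_cm = (2/3)mr² = 0.02500 kg·m². The pivot is at distance d = 0.112 m from the centre of mass.
By the parallel-axis theorem, I = I_cm + md² = 0.02500 + 0.03751 = 0.06251 kg·m².
T = 2π√(I/(mgd)) = 2π√(0.06251/(2.99 × 20.2 × 0.112)) = 0.604 s.

0.604 s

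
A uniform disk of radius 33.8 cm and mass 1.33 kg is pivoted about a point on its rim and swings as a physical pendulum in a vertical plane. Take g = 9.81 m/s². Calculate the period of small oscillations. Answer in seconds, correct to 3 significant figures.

I_cm = ½mr² = 0.07597 kg·m². The pivot is at distance d = 0.338 m from the centre of mass.
By the parallel-axis theorem, I = I_cm + md² = 0.07597 + 0.1519 = 0.2279 kg·m².
T = 2π√(I/(mgd)) = 2π√(0.2279/(1.33 × 9.81 × 0.338)) = 1.43 s.

1.43 s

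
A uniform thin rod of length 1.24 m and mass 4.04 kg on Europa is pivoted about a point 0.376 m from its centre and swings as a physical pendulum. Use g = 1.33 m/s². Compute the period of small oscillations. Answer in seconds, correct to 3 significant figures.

4.61 s

For a physical pendulum T = 2π√(I/(mgd)), with d = 0.3760 m from pivot to centre of mass.
I_cm = mL²/12 = 4.04 × 1.24²/12 = 0.5177 kg·m²; I = I_cm + md² = 0.5177 + 4.04 × 0.3760² = 1.089 kg·m².
T = 2π√(1.089/(4.04 × 1.33 × 0.3760)) = 4.61 s.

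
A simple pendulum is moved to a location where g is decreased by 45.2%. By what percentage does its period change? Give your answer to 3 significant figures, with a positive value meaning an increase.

T ∝ 1/√g, so T'/T = 1/√(0.5480) = 1.351.
Percentage change in T = (1.351 − 1) × 100% = 35.1%.

35.1%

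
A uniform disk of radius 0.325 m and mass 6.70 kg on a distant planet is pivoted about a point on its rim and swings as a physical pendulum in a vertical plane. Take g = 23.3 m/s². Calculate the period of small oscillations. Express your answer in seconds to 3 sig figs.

0.909 s

I_cm = ½mr² = 0.3538 kg·m². The pivot is at distance d = 0.325 m from the centre of mass.
By the parallel-axis theorem, I = I_cm + md² = 0.3538 + 0.7077 = 1.062 kg·m².
T = 2π√(I/(mgd)) = 2π√(1.062/(6.70 × 23.3 × 0.325)) = 0.909 s.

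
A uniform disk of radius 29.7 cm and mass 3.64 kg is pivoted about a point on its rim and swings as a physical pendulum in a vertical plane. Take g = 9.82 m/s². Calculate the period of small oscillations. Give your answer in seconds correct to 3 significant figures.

1.34 s

I_cm = ½mr² = 0.1605 kg·m². The pivot is at distance d = 0.297 m from the centre of mass.
By the parallel-axis theorem, I = I_cm + md² = 0.1605 + 0.3211 = 0.4816 kg·m².
T = 2π√(I/(mgd)) = 2π√(0.4816/(3.64 × 9.82 × 0.297)) = 1.34 s.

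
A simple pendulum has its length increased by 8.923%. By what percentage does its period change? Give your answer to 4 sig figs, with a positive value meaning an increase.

4.366%

T ∝ √L, so T'/T = √(1.0892) = 1.0437.
Percentage change in T = (1.0437 − 1) × 100% = 4.366%.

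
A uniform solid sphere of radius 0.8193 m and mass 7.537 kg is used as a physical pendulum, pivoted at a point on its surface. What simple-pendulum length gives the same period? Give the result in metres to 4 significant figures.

1.147 m

The equivalent simple-pendulum length is L_eq = I/(md), where I is about the pivot and d = 0.81930 m.
I_cm = (2/5)mR² = 2.0237 kg·m², so I = I_cm + md² = 2.0237 + 5.0592 = 7.0829 kg·m².
L_eq = 7.0829/(7.537 × 0.81930) = 1.147 m.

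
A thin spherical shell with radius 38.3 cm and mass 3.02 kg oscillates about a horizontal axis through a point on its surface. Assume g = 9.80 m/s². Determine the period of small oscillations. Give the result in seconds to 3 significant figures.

I_cm = (2/3)mr² = 0.2953 kg·m². The pivot is at distance d = 0.383 m from the centre of mass.
By the parallel-axis theorem, I = I_cm + md² = 0.2953 + 0.4430 = 0.7383 kg·m².
T = 2π√(I/(mgd)) = 2π√(0.7383/(3.02 × 9.80 × 0.383)) = 1.60 s.

1.60 s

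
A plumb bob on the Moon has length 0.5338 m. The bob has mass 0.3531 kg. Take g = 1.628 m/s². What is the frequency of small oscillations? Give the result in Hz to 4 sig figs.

T = 2π√(L/g) = 2π√(0.5338/1.628) = 3.5978 s, so f = 1/T = 0.2779 Hz.

0.2779 Hz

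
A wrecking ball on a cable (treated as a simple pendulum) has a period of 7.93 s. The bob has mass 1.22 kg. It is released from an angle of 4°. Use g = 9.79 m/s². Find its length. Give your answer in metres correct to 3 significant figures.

From T = 2π√(L/g), L = gT²/(4π²) = 9.79 × 7.930²/(4π²) = 15.6 m.

15.6 m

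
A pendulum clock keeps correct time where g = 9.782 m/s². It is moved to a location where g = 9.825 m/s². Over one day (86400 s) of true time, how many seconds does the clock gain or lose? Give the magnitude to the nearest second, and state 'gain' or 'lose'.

The clock's period scales as T ∝ 1/√g, so T'/T = √(9.782/9.825) = 0.997809.
In 86400 s of true time the clock registers 86400/0.997809 = 86589.7 s, so it gains 190 s.

gain 190 s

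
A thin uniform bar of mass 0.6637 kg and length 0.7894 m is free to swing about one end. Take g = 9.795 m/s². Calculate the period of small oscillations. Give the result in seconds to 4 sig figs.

For a physical pendulum T = 2π√(I/(mgd)), with d = 0.39470 m from pivot to centre of mass.
I_cm = mL²/12 = 0.6637 × 0.7894²/12 = 0.034466 kg·m²; I = I_cm + md² = 0.034466 + 0.6637 × 0.39470² = 0.13786 kg·m².
T = 2π√(0.13786/(0.6637 × 9.795 × 0.39470)) = 1.456 s.

1.456 s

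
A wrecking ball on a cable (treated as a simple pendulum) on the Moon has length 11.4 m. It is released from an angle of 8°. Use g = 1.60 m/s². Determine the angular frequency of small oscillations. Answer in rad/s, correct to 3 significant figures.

ω = √(g/L) = √(1.60/11.4) = 0.375 rad/s.

0.375 rad/s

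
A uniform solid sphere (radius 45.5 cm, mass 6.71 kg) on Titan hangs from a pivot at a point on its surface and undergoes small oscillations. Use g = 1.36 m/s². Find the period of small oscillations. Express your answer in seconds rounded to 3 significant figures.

4.30 s

I_cm = (2/5)mr² = 0.5557 kg·m². The pivot is at distance d = 0.455 m from the centre of mass.
By the parallel-axis theorem, I = I_cm + md² = 0.5557 + 1.389 = 1.945 kg·m².
T = 2π√(I/(mgd)) = 2π√(1.945/(6.71 × 1.36 × 0.455)) = 4.30 s.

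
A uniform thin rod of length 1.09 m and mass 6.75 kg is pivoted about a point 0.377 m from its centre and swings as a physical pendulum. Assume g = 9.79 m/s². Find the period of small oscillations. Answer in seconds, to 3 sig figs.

1.61 s

For a physical pendulum T = 2π√(I/(mgd)), with d = 0.3770 m from pivot to centre of mass.
I_cm = mL²/12 = 6.75 × 1.09²/12 = 0.6683 kg·m²; I = I_cm + md² = 0.6683 + 6.75 × 0.3770² = 1.628 kg·m².
T = 2π√(1.628/(6.75 × 9.79 × 0.3770)) = 1.61 s.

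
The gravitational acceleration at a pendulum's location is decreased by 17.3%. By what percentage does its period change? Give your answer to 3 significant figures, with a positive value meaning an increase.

T ∝ 1/√g, so T'/T = 1/√(0.8270) = 1.100.
Percentage change in T = (1.100 − 1) × 100% = 9.96%.

9.96%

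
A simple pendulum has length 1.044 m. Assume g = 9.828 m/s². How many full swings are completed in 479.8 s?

234

T = 2π√(L/g) = 2π√(1.044/9.828) = 2.0478 s.
Number of complete oscillations = ⌊479.8/2.0478⌋ = ⌊234.29⌋ = 234.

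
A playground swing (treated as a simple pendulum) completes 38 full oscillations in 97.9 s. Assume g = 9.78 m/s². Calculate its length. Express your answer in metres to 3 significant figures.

1.64 m

T = 97.9/38 = 2.576 s.
From T = 2π√(L/g), L = gT²/(4π²) = 9.78 × 2.576²/(4π²) = 1.64 m.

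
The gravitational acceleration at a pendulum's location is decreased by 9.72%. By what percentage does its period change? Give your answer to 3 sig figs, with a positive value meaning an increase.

T ∝ 1/√g, so T'/T = 1/√(0.9028) = 1.052.
Percentage change in T = (1.052 − 1) × 100% = 5.25%.

5.25%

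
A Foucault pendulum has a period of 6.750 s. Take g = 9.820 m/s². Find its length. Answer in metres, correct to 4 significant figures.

From T = 2π√(L/g), L = gT²/(4π²) = 9.820 × 6.7500²/(4π²) = 11.33 m.

11.33 m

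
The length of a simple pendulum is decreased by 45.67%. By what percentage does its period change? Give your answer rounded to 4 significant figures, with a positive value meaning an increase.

-26.29%

T ∝ √L, so T'/T = √(0.54330) = 0.73709.
Percentage change in T = (0.73709 − 1) × 100% = -26.29%.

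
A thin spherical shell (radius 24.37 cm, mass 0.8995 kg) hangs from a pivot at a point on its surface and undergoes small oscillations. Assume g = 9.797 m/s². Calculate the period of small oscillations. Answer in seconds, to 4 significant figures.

I_cm = (2/3)mr² = 0.035614 kg·m². The pivot is at distance d = 0.2437 m from the centre of mass.
By the parallel-axis theorem, I = I_cm + md² = 0.035614 + 0.053421 = 0.089035 kg·m².
T = 2π√(I/(mgd)) = 2π√(0.089035/(0.8995 × 9.797 × 0.2437)) = 1.279 s.

1.279 s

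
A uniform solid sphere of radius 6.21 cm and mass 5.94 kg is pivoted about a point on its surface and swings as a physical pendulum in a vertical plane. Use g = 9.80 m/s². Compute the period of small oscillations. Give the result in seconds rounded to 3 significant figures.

0.592 s

I_cm = (2/5)mr² = 0.009163 kg·m². The pivot is at distance d = 0.0621 m from the centre of mass.
By the parallel-axis theorem, I = I_cm + md² = 0.009163 + 0.02291 = 0.03207 kg·m².
T = 2π√(I/(mgd)) = 2π√(0.03207/(5.94 × 9.80 × 0.0621)) = 0.592 s.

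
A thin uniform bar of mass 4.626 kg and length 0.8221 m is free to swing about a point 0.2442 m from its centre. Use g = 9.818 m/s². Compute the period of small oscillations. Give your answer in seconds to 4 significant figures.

1.382 s

For a physical pendulum T = 2π√(I/(mgd)), with d = 0.24420 m from pivot to centre of mass.
I_cm = mL²/12 = 4.626 × 0.8221²/12 = 0.26054 kg·m²; I = I_cm + md² = 0.26054 + 4.626 × 0.24420² = 0.53640 kg·m².
T = 2π√(0.53640/(4.626 × 9.818 × 0.24420)) = 1.382 s.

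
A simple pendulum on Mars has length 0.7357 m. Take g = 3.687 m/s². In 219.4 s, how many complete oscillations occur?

T = 2π√(L/g) = 2π√(0.7357/3.687) = 2.8067 s.
Number of complete oscillations = ⌊219.4/2.8067⌋ = ⌊78.171⌋ = 78.

78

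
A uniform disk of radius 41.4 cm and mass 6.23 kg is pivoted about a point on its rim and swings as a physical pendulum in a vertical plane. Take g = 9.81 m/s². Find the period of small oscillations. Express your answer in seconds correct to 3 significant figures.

1.58 s

I_cm = ½mr² = 0.5339 kg·m². The pivot is at distance d = 0.414 m from the centre of mass.
By the parallel-axis theorem, I = I_cm + md² = 0.5339 + 1.068 = 1.602 kg·m².
T = 2π√(I/(mgd)) = 2π√(1.602/(6.23 × 9.81 × 0.414)) = 1.58 s.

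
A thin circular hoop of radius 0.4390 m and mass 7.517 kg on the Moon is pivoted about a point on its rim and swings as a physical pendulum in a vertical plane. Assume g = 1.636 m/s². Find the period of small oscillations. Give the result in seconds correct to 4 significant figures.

I_cm = mr² = 1.4487 kg·m². The pivot is at distance d = 0.4390 m from the centre of mass.
By the parallel-axis theorem, I = I_cm + md² = 1.4487 + 1.4487 = 2.8974 kg·m².
T = 2π√(I/(mgd)) = 2π√(2.8974/(7.517 × 1.636 × 0.4390)) = 4.603 s.

4.603 s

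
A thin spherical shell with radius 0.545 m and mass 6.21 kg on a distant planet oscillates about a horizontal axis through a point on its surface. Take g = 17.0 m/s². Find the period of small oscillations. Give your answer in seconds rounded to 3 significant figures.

I_cm = (2/3)mr² = 1.230 kg·m². The pivot is at distance d = 0.545 m from the centre of mass.
By the parallel-axis theorem, I = I_cm + md² = 1.230 + 1.845 = 3.074 kg·m².
T = 2π√(I/(mgd)) = 2π√(3.074/(6.21 × 17.0 × 0.545)) = 1.45 s.

1.45 s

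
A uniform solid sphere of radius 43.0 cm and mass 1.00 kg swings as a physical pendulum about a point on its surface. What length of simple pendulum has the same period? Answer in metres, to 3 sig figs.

The equivalent simple-pendulum length is L_eq = I/(md), where I is about the pivot and d = 0.4300 m.
I_cm = (2/5)mR² = 0.07396 kg·m², so I = I_cm + md² = 0.07396 + 0.1849 = 0.2589 kg·m².
L_eq = 0.2589/(1.00 × 0.4300) = 0.602 m.

0.602 m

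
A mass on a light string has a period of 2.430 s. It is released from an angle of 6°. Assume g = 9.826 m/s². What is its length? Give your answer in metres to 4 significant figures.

1.470 m

From T = 2π√(L/g), L = gT²/(4π²) = 9.826 × 2.4300²/(4π²) = 1.470 m.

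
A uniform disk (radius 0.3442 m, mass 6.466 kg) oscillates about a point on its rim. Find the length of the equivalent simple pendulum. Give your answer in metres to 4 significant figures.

The equivalent simple-pendulum length is L_eq = I/(md), where I is about the pivot and d = 0.34420 m.
I_cm = ½mR² = 0.38303 kg·m², so I = I_cm + md² = 0.38303 + 0.76605 = 1.1491 kg·m².
L_eq = 1.1491/(6.466 × 0.34420) = 0.5163 m.

0.5163 m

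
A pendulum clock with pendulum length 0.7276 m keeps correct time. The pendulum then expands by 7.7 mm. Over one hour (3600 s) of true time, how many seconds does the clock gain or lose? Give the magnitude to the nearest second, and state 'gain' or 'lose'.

T ∝ √L, so T'/T = √(0.73530/0.7276) = 1.00528.
In 3600 s of true time the clock registers 3600/1.00528 = 3581.1 s, so it loses 19 s.

lose 19 s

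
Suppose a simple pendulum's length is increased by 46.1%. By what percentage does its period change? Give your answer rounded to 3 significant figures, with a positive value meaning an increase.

T ∝ √L, so T'/T = √(1.461) = 1.209.
Percentage change in T = (1.209 − 1) × 100% = 20.9%.

20.9%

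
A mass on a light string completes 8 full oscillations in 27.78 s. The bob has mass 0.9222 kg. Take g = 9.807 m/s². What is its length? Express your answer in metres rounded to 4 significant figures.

T = 27.78/8 = 3.4725 s.
From T = 2π√(L/g), L = gT²/(4π²) = 9.807 × 3.4725²/(4π²) = 2.995 m.

2.995 m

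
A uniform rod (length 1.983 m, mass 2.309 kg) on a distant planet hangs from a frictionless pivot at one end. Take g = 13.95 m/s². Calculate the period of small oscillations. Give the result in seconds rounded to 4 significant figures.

For a physical pendulum T = 2π√(I/(mgd)), with d = 0.99150 m from pivot to centre of mass.
I_cm = mL²/12 = 2.309 × 1.983²/12 = 0.75664 kg·m²; I = I_cm + md² = 0.75664 + 2.309 × 0.99150² = 3.0266 kg·m².
T = 2π√(3.0266/(2.309 × 13.95 × 0.99150)) = 1.934 s.

1.934 s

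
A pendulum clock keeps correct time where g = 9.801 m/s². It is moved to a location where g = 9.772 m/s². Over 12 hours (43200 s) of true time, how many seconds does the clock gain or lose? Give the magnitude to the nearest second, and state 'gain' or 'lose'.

lose 64 s

The clock's period scales as T ∝ 1/√g, so T'/T = √(9.801/9.772) = 1.00148.
In 43200 s of true time the clock registers 43200/1.00148 = 43136.0 s, so it loses 64 s.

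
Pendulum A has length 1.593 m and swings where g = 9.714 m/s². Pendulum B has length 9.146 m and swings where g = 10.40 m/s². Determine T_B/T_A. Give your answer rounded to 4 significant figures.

T = 2π√(L/g), so T_B/T_A = √((L_B/g_B)/(L_A/g_A)) = √((9.146/10.40)/(1.593/9.714)) = 2.316.

2.316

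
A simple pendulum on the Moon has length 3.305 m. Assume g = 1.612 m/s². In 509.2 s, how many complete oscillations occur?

T = 2π√(L/g) = 2π√(3.305/1.612) = 8.9967 s.
Number of complete oscillations = ⌊509.2/8.9967⌋ = ⌊56.599⌋ = 56.

56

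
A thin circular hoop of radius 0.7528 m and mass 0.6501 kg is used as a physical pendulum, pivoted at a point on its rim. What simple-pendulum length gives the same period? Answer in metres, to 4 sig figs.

The equivalent simple-pendulum length is L_eq = I/(md), where I is about the pivot and d = 0.75280 m.
I_cm = mR² = 0.36842 kg·m², so I = I_cm + md² = 0.36842 + 0.36842 = 0.73683 kg·m².
L_eq = 0.73683/(0.6501 × 0.75280) = 1.506 m.

1.506 m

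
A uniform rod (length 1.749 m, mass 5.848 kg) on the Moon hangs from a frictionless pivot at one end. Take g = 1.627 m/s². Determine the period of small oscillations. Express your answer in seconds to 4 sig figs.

For a physical pendulum T = 2π√(I/(mgd)), with d = 0.87450 m from pivot to centre of mass.
I_cm = mL²/12 = 5.848 × 1.749²/12 = 1.4908 kg·m²; I = I_cm + md² = 1.4908 + 5.848 × 0.87450² = 5.9630 kg·m².
T = 2π√(5.9630/(5.848 × 1.627 × 0.87450)) = 5.319 s.

5.319 s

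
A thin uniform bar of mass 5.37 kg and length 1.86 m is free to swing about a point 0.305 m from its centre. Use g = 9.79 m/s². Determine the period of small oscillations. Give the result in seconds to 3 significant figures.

2.25 s

For a physical pendulum T = 2π√(I/(mgd)), with d = 0.3050 m from pivot to centre of mass.
I_cm = mL²/12 = 5.37 × 1.86²/12 = 1.548 kg·m²; I = I_cm + md² = 1.548 + 5.37 × 0.3050² = 2.048 kg·m².
T = 2π√(2.048/(5.37 × 9.79 × 0.3050)) = 2.25 s.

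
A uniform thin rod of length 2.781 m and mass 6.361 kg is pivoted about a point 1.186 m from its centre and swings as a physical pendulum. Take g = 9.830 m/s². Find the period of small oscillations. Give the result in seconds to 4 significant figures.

2.635 s

For a physical pendulum T = 2π√(I/(mgd)), with d = 1.1860 m from pivot to centre of mass.
I_cm = mL²/12 = 6.361 × 2.781²/12 = 4.0996 kg·m²; I = I_cm + md² = 4.0996 + 6.361 × 1.1860² = 13.047 kg·m².
T = 2π√(13.047/(6.361 × 9.830 × 1.1860)) = 2.635 s.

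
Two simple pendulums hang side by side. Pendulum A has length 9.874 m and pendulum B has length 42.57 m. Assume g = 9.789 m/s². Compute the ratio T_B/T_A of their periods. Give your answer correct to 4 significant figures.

T ∝ √L, so T_B/T_A = √(L_B/L_A) = √(42.57/9.874) = 2.076.

2.076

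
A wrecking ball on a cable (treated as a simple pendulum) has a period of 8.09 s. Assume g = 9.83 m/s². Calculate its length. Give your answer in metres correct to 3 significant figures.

From T = 2π√(L/g), L = gT²/(4π²) = 9.83 × 8.090²/(4π²) = 16.3 m.

16.3 m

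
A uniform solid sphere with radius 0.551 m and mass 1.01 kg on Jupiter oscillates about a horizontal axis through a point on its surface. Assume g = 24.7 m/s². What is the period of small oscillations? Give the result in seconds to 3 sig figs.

1.11 s

I_cm = (2/5)mr² = 0.1227 kg·m². The pivot is at distance d = 0.551 m from the centre of mass.
By the parallel-axis theorem, I = I_cm + md² = 0.1227 + 0.3066 = 0.4293 kg·m².
T = 2π√(I/(mgd)) = 2π√(0.4293/(1.01 × 24.7 × 0.551)) = 1.11 s.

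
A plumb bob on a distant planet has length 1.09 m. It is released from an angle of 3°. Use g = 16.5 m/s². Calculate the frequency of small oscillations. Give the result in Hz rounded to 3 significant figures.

0.619 Hz

T = 2π√(L/g) = 2π√(1.09/16.5) = 1.615 s, so f = 1/T = 0.619 Hz.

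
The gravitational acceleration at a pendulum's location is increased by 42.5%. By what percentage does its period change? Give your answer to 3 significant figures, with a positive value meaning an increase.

T ∝ 1/√g, so T'/T = 1/√(1.425) = 0.8377.
Percentage change in T = (0.8377 − 1) × 100% = -16.2%.

-16.2%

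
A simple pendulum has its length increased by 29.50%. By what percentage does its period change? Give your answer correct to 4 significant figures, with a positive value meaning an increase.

T ∝ √L, so T'/T = √(1.2950) = 1.1380.
Percentage change in T = (1.1380 − 1) × 100% = 13.80%.

13.80%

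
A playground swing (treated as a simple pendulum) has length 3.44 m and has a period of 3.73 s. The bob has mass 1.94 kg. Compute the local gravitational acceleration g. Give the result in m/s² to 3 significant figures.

9.76 m/s²

From T = 2π√(L/g), g = 4π²L/T² = 4π² × 3.44/3.730² = 9.76 m/s².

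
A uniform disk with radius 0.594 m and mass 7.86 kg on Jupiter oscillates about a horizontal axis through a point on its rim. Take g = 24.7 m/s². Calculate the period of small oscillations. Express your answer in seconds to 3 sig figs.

1.19 s

I_cm = ½mr² = 1.387 kg·m². The pivot is at distance d = 0.594 m from the centre of mass.
By the parallel-axis theorem, I = I_cm + md² = 1.387 + 2.773 = 4.160 kg·m².
T = 2π√(I/(mgd)) = 2π√(4.160/(7.86 × 24.7 × 0.594)) = 1.19 s.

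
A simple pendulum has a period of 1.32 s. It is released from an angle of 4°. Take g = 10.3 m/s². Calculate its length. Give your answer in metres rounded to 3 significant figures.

0.455 m

From T = 2π√(L/g), L = gT²/(4π²) = 10.3 × 1.320²/(4π²) = 0.455 m.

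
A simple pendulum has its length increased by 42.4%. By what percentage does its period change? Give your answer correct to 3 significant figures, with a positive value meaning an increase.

T ∝ √L, so T'/T = √(1.424) = 1.193.
Percentage change in T = (1.193 − 1) × 100% = 19.3%.

19.3%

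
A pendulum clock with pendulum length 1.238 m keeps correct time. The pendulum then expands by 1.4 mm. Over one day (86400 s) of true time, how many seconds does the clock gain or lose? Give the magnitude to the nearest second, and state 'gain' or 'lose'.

lose 49 s

T ∝ √L, so T'/T = √(1.23940/1.238) = 1.00057.
In 86400 s of true time the clock registers 86400/1.00057 = 86351.2 s, so it loses 49 s.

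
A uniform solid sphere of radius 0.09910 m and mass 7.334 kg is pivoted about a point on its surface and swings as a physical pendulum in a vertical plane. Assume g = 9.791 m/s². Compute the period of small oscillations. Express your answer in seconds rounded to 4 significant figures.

I_cm = (2/5)mr² = 0.028810 kg·m². The pivot is at distance d = 0.09910 m from the centre of mass.
By the parallel-axis theorem, I = I_cm + md² = 0.028810 + 0.072026 = 0.10084 kg·m².
T = 2π√(I/(mgd)) = 2π√(0.10084/(7.334 × 9.791 × 0.09910)) = 0.7479 s.

0.7479 s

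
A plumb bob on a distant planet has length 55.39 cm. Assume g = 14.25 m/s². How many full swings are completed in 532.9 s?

T = 2π√(L/g) = 2π√(0.5539/14.25) = 1.2388 s.
Number of complete oscillations = ⌊532.9/1.2388⌋ = ⌊430.19⌋ = 430.

430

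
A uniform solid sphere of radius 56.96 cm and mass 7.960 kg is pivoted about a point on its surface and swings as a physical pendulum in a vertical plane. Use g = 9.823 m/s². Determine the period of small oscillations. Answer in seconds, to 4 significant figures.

1.790 s

I_cm = (2/5)mr² = 1.0330 kg·m². The pivot is at distance d = 0.5696 m from the centre of mass.
By the parallel-axis theorem, I = I_cm + md² = 1.0330 + 2.5826 = 3.6156 kg·m².
T = 2π√(I/(mgd)) = 2π√(3.6156/(7.960 × 9.823 × 0.5696)) = 1.790 s.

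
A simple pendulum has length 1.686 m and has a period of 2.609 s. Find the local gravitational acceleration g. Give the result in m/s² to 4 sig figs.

9.778 m/s²

From T = 2π√(L/g), g = 4π²L/T² = 4π² × 1.686/2.6090² = 9.778 m/s².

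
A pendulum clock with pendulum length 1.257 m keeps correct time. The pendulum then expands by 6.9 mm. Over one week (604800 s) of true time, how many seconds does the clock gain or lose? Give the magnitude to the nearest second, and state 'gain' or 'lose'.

T ∝ √L, so T'/T = √(1.26390/1.257) = 1.00274.
In 604800 s of true time the clock registers 604800/1.00274 = 603146.9 s, so it loses 1653 s.

lose 1653 s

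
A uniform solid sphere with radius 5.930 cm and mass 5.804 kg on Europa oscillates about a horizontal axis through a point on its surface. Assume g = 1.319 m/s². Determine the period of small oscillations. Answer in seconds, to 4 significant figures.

1.576 s

I_cm = (2/5)mr² = 0.0081639 kg·m². The pivot is at distance d = 0.05930 m from the centre of mass.
By the parallel-axis theorem, I = I_cm + md² = 0.0081639 + 0.020410 = 0.028574 kg·m².
T = 2π√(I/(mgd)) = 2π√(0.028574/(5.804 × 1.319 × 0.05930)) = 1.576 s.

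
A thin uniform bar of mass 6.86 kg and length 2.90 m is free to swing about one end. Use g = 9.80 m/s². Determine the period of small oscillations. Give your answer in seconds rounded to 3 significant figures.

For a physical pendulum T = 2π√(I/(mgd)), with d = 1.450 m from pivot to centre of mass.
I_cm = mL²/12 = 6.86 × 2.90²/12 = 4.808 kg·m²; I = I_cm + md² = 4.808 + 6.86 × 1.450² = 19.23 kg·m².
T = 2π√(19.23/(6.86 × 9.80 × 1.450)) = 2.79 s.

2.79 s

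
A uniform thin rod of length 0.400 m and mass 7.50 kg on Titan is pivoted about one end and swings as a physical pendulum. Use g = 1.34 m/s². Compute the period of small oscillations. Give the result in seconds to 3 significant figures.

For a physical pendulum T = 2π√(I/(mgd)), with d = 0.2000 m from pivot to centre of mass.
I_cm = mL²/12 = 7.50 × 0.400²/12 = 0.1000 kg·m²; I = I_cm + md² = 0.1000 + 7.50 × 0.2000² = 0.4000 kg·m².
T = 2π√(0.4000/(7.50 × 1.34 × 0.2000)) = 2.80 s.

2.80 s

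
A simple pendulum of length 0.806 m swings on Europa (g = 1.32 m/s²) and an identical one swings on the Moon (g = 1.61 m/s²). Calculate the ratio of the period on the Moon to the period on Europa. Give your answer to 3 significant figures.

0.905

T ∝ 1/√g, so T₂/T₁ = √(g₁/g₂) = √(1.32/1.61) = 0.905.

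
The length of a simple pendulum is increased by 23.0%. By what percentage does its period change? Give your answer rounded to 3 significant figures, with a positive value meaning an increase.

T ∝ √L, so T'/T = √(1.230) = 1.109.
Percentage change in T = (1.109 − 1) × 100% = 10.9%.

10.9%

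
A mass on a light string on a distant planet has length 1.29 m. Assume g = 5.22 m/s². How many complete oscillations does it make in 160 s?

51

T = 2π√(L/g) = 2π√(1.29/5.22) = 3.123 s.
Number of complete oscillations = ⌊160/3.123⌋ = ⌊51.22⌋ = 51.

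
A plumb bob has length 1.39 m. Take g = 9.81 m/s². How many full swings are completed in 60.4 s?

25

T = 2π√(L/g) = 2π√(1.39/9.81) = 2.365 s.
Number of complete oscillations = ⌊60.4/2.365⌋ = ⌊25.54⌋ = 25.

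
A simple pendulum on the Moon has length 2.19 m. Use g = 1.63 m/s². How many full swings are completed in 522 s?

71

T = 2π√(L/g) = 2π√(2.19/1.63) = 7.283 s.
Number of complete oscillations = ⌊522/7.283⌋ = ⌊71.67⌋ = 71.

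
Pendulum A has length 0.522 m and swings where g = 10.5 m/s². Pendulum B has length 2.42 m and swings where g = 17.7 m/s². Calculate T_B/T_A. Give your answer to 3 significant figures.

1.66

T = 2π√(L/g), so T_B/T_A = √((L_B/g_B)/(L_A/g_A)) = √((2.42/17.7)/(0.522/10.5)) = 1.66.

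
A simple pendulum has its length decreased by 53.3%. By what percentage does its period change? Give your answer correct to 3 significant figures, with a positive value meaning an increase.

T ∝ √L, so T'/T = √(0.4670) = 0.6834.
Percentage change in T = (0.6834 − 1) × 100% = -31.7%.

-31.7%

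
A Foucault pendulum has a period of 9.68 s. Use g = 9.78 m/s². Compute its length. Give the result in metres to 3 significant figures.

23.2 m

From T = 2π√(L/g), L = gT²/(4π²) = 9.78 × 9.680²/(4π²) = 23.2 m.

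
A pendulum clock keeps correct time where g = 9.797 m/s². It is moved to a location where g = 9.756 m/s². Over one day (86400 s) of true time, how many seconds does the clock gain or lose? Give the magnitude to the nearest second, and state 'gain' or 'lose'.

The clock's period scales as T ∝ 1/√g, so T'/T = √(9.797/9.756) = 1.00210.
In 86400 s of true time the clock registers 86400/1.00210 = 86219.0 s, so it loses 181 s.

lose 181 s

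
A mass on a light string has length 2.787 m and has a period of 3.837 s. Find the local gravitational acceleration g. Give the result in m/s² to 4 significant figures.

7.473 m/s²

From T = 2π√(L/g), g = 4π²L/T² = 4π² × 2.787/3.8370² = 7.473 m/s².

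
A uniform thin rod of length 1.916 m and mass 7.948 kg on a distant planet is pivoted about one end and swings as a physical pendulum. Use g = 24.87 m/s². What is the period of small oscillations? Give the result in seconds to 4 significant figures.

1.424 s

For a physical pendulum T = 2π√(I/(mgd)), with d = 0.95800 m from pivot to centre of mass.
I_cm = mL²/12 = 7.948 × 1.916²/12 = 2.4315 kg·m²; I = I_cm + md² = 2.4315 + 7.948 × 0.95800² = 9.7259 kg·m².
T = 2π√(9.7259/(7.948 × 24.87 × 0.95800)) = 1.424 s.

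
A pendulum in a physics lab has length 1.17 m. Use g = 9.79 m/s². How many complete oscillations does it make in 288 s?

132

T = 2π√(L/g) = 2π√(1.17/9.79) = 2.172 s.
Number of complete oscillations = ⌊288/2.172⌋ = ⌊132.6⌋ = 132.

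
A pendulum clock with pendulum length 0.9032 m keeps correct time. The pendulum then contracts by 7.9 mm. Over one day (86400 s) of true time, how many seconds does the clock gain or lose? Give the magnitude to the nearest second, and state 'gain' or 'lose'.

T ∝ √L, so T'/T = √(0.89530/0.9032) = 0.995617.
In 86400 s of true time the clock registers 86400/0.995617 = 86780.4 s, so it gains 380 s.

gain 380 s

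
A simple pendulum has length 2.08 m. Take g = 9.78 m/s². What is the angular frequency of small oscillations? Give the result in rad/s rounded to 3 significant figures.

ω = √(g/L) = √(9.78/2.08) = 2.17 rad/s.

2.17 rad/s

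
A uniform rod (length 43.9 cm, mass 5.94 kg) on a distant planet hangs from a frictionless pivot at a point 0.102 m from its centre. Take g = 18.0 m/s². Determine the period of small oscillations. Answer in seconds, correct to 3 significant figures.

For a physical pendulum T = 2π√(I/(mgd)), with d = 0.1020 m from pivot to centre of mass.
I_cm = mL²/12 = 5.94 × 0.439²/12 = 0.09540 kg·m²; I = I_cm + md² = 0.09540 + 5.94 × 0.1020² = 0.1572 kg·m².
T = 2π√(0.1572/(5.94 × 18.0 × 0.1020)) = 0.754 s.

0.754 s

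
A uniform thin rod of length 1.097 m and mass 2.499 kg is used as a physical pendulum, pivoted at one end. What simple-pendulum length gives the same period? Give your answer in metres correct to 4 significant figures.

The equivalent simple-pendulum length is L_eq = I/(md), where I is about the pivot and d = 0.54850 m.
I_cm = (1/12)mL² = 0.25061 kg·m², so I = I_cm + md² = 0.25061 + 0.75183 = 1.0024 kg·m².
L_eq = 1.0024/(2.499 × 0.54850) = 0.7313 m.

0.7313 m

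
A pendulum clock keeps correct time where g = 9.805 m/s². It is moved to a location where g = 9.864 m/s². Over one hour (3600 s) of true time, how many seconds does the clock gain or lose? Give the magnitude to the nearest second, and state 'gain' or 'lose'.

gain 11 s

The clock's period scales as T ∝ 1/√g, so T'/T = √(9.805/9.864) = 0.997005.
In 3600 s of true time the clock registers 3600/0.997005 = 3610.8 s, so it gains 11 s.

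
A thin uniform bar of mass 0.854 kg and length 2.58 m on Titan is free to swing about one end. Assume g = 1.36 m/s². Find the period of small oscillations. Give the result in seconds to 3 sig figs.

For a physical pendulum T = 2π√(I/(mgd)), with d = 1.290 m from pivot to centre of mass.
I_cm = mL²/12 = 0.854 × 2.58²/12 = 0.4737 kg·m²; I = I_cm + md² = 0.4737 + 0.854 × 1.290² = 1.895 kg·m².
T = 2π√(1.895/(0.854 × 1.36 × 1.290)) = 7.07 s.

7.07 s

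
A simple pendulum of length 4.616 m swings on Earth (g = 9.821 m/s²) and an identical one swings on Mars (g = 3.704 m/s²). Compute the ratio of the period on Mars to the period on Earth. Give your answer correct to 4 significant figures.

T ∝ 1/√g, so T₂/T₁ = √(g₁/g₂) = √(9.821/3.704) = 1.628.

1.628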